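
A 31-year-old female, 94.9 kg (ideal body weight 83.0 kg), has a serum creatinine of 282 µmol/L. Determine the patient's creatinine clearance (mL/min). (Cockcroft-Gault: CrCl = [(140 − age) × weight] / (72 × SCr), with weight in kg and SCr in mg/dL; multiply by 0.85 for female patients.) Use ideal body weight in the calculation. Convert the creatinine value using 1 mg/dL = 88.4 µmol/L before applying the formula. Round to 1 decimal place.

SCr = 282 / 88.4 = 3.19 mg/dL
CrCl = (140 − 31) × 83 / (72 × 3.19) × 0.85 = 9047.0 / 229.68 × 0.85 ≈ 33.5 mL/min

33.5 mL/min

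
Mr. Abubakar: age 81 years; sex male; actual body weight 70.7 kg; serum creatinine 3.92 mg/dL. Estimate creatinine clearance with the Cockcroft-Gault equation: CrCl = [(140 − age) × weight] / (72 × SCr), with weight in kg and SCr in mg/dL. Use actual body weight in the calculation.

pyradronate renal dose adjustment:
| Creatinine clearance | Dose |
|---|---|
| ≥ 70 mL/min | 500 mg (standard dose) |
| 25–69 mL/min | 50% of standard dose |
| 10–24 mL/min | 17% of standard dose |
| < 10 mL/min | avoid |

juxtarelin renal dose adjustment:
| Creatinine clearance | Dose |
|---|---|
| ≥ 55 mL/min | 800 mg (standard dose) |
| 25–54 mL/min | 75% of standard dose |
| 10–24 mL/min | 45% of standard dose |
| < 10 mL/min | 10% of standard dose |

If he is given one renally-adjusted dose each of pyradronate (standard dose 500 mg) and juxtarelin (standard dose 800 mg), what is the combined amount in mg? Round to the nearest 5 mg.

CrCl = (140 − 81) × 70.7 / (72 × 3.92) = 4171.3 / 282.24 ≈ 14.8 mL/min
CrCl ≈ 15 mL/min.
pyradronate: 10–24 mL/min → 17% of 500 mg = 85 mg.
juxtarelin: 10–24 mL/min → 45% of 800 mg = 360 mg.
Total = 85 + 360 = 445 mg.

445 mg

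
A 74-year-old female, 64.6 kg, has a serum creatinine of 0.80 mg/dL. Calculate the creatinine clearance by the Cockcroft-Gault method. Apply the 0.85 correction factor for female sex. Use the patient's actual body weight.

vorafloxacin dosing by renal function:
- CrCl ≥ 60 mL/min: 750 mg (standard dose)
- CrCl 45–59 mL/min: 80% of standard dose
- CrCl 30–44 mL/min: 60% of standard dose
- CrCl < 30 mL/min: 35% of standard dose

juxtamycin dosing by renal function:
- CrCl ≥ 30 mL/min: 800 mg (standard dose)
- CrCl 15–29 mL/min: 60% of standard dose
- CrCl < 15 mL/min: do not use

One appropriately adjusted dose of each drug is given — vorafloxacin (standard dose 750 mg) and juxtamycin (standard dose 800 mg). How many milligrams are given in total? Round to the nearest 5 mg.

1550 mg

CrCl = (140 − 74) × 64.6 / (72 × 0.8) × 0.85 = 4263.6 / 57.60 × 0.85 ≈ 62.9 mL/min
CrCl ≈ 63 mL/min.
vorafloxacin: ≥ 60 mL/min → 100% of 750 mg = 750 mg.
juxtamycin: ≥ 30 mL/min → 100% of 800 mg = 800 mg.
Total = 750 + 800 = 1550 mg.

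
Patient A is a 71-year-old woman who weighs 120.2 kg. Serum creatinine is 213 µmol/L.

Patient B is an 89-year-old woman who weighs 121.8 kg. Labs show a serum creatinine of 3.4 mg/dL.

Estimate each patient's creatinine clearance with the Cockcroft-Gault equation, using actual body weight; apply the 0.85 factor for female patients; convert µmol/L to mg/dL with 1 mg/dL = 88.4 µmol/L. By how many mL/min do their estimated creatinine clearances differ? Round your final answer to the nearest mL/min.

Patient A: SCr = 213 / 88.4 = 2.41 mg/dL
Patient A: CrCl = (140 − 71) × 120.2 / (72 × 2.41) × 0.85 = 8293.8 / 173.52 × 0.85 ≈ 40.6 mL/min
Patient B: CrCl = (140 − 89) × 121.8 / (72 × 3.4) × 0.85 = 6211.8 / 244.80 × 0.85 ≈ 21.6 mL/min
|40.6 − 21.6| = 19.0 mL/min

19 mL/min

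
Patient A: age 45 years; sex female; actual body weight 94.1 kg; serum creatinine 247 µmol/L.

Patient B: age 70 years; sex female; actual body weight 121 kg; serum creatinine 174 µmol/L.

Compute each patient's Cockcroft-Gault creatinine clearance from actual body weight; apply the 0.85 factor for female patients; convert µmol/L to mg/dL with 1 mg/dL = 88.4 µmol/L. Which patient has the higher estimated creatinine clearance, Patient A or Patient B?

Patient A: SCr = 247 / 88.4 = 2.794 mg/dL
Patient A: CrCl = (140 − 45) × 94.1 / (72 × 2.794) × 0.85 = 8939.5 / 201.17 × 0.85 ≈ 37.8 mL/min
Patient B: SCr = 174 / 88.4 = 1.968 mg/dL
Patient B: CrCl = (140 − 70) × 121 / (72 × 1.968) × 0.85 = 8470.0 / 141.70 × 0.85 ≈ 50.8 mL/min
37.8 vs 50.8 mL/min → Patient B is higher.

Patient B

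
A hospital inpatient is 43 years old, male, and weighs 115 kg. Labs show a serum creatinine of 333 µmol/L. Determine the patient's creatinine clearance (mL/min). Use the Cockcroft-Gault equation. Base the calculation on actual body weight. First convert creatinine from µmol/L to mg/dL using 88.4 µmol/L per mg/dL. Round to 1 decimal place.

41.1 mL/min

SCr = 333 / 88.4 = 3.767 mg/dL
CrCl = (140 − 43) × 115 / (72 × 3.767) = 11155.0 / 271.22 ≈ 41.1 mL/min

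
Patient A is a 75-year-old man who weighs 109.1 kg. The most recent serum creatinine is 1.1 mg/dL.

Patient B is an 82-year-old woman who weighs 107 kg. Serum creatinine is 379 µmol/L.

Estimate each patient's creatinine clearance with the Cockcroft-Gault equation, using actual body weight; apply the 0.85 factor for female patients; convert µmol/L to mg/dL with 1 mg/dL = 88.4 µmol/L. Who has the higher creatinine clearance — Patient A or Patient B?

Patient A

Patient A: CrCl = (140 − 75) × 109.1 / (72 × 1.1) = 7091.5 / 79.20 ≈ 89.5 mL/min
Patient B: SCr = 379 / 88.4 = 4.287 mg/dL
Patient B: CrCl = (140 − 82) × 107 / (72 × 4.287) × 0.85 = 6206.0 / 308.66 × 0.85 ≈ 17.1 mL/min
89.5 vs 17.1 mL/min → Patient A is higher.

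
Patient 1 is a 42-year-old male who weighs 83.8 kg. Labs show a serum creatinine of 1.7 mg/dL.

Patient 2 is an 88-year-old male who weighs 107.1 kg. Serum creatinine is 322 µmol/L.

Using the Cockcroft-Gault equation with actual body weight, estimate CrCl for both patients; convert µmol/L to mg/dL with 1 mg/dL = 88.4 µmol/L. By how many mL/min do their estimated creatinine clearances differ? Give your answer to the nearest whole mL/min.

46 mL/min

Patient 1: CrCl = (140 − 42) × 83.8 / (72 × 1.7) = 8212.4 / 122.40 ≈ 67.1 mL/min
Patient 2: SCr = 322 / 88.4 = 3.643 mg/dL
Patient 2: CrCl = (140 − 88) × 107.1 / (72 × 3.643) = 5569.2 / 262.30 ≈ 21.2 mL/min
|67.1 − 21.2| = 45.9 mL/min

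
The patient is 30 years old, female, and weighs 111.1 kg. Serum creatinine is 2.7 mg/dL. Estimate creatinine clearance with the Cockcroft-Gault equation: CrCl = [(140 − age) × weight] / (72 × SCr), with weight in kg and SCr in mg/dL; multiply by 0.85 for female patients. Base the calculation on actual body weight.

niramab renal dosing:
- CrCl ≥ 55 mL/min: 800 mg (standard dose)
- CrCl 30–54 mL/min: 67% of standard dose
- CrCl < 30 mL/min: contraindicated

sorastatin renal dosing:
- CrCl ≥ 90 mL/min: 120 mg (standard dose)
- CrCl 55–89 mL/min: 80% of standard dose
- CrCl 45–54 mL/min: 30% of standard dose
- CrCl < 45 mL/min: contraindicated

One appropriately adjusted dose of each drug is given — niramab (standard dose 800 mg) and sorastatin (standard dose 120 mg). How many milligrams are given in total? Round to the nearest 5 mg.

570 mg

CrCl = (140 − 30) × 111.1 / (72 × 2.7) × 0.85 = 12221.0 / 194.40 × 0.85 ≈ 53.4 mL/min
CrCl ≈ 53 mL/min.
niramab: 30–54 mL/min → 67% of 800 mg = 536 mg.
sorastatin: 45–54 mL/min → 30% of 120 mg = 36 mg.
Total = 536 + 36 = 572 mg.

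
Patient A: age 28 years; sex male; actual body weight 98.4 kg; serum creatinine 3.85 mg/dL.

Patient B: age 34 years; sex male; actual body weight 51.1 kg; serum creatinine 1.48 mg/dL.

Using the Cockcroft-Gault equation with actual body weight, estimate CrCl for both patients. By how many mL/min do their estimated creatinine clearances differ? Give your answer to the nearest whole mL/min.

11 mL/min

Patient A: CrCl = (140 − 28) × 98.4 / (72 × 3.85) = 11020.8 / 277.20 ≈ 39.8 mL/min
Patient B: CrCl = (140 − 34) × 51.1 / (72 × 1.48) = 5416.6 / 106.56 ≈ 50.8 mL/min
|39.8 − 50.8| = 11.0 mL/min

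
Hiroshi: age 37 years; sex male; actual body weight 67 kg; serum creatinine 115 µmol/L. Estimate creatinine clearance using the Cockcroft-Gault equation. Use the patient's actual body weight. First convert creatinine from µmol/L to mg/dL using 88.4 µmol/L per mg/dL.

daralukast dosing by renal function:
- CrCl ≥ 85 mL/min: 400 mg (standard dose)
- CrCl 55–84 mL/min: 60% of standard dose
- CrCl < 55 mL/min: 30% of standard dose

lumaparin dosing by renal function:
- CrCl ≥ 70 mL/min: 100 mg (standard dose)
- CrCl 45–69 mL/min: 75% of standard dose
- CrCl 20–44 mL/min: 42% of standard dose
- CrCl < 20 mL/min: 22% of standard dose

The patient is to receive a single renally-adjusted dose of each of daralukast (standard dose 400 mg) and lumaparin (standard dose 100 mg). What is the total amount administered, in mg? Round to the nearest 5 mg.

340 mg

SCr = 115 / 88.4 = 1.301 mg/dL
CrCl = (140 − 37) × 67 / (72 × 1.301) = 6901.0 / 93.67 ≈ 73.7 mL/min
CrCl ≈ 74 mL/min.
daralukast: 55–84 mL/min → 60% of 400 mg = 240 mg.
lumaparin: ≥ 70 mL/min → 100% of 100 mg = 100 mg.
Total = 240 + 100 = 340 mg.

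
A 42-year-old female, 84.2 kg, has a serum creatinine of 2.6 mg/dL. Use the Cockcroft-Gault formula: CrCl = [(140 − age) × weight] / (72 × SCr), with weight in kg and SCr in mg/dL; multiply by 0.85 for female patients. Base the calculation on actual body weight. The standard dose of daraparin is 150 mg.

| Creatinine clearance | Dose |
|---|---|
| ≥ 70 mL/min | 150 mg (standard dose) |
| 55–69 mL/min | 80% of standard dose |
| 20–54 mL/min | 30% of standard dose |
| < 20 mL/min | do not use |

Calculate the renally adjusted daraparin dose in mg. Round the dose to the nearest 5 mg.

CrCl = (140 − 42) × 84.2 / (72 × 2.6) × 0.85 = 8251.6 / 187.20 × 0.85 ≈ 37.5 mL/min
CrCl ≈ 37 mL/min → bracket 20–54 mL/min.
30% of 150 mg = 45 mg

45 mg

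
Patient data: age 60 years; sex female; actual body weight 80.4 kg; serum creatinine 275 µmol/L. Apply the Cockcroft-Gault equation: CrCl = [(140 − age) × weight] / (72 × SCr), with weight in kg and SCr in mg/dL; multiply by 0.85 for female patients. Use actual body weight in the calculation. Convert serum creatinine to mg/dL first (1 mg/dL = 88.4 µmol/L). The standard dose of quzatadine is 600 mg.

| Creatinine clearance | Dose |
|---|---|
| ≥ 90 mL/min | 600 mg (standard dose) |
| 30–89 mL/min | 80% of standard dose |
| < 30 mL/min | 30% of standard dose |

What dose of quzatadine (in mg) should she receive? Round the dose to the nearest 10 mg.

180 mg

SCr = 275 / 88.4 = 3.111 mg/dL
CrCl = (140 − 60) × 80.4 / (72 × 3.111) × 0.85 = 6432.0 / 223.99 × 0.85 ≈ 24.4 mL/min
CrCl ≈ 24 mL/min → bracket < 30 mL/min.
30% of 600 mg = 180 mg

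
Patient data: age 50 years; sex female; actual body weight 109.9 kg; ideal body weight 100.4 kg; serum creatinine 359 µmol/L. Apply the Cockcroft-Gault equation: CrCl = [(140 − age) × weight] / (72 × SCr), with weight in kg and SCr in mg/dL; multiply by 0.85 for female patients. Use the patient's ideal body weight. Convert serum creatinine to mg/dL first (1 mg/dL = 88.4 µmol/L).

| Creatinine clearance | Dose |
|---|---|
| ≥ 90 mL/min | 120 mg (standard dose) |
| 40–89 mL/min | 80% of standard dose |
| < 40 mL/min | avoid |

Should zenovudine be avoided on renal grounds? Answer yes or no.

SCr = 359 / 88.4 = 4.061 mg/dL
CrCl = (140 − 50) × 100.4 / (72 × 4.061) × 0.85 = 9036.0 / 292.39 × 0.85 ≈ 26.3 mL/min
CrCl ≈ 26 mL/min, which is < 40 mL/min.

yes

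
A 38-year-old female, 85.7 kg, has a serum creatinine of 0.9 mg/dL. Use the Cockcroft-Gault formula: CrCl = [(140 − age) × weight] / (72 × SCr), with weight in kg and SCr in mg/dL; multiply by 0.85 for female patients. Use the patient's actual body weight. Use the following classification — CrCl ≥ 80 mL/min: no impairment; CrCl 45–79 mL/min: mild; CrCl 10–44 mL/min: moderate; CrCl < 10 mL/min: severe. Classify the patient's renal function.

no impairment

CrCl = (140 − 38) × 85.7 / (72 × 0.9) × 0.85 = 8741.4 / 64.80 × 0.85 ≈ 114.7 mL/min
115 mL/min falls in the 'no impairment' range.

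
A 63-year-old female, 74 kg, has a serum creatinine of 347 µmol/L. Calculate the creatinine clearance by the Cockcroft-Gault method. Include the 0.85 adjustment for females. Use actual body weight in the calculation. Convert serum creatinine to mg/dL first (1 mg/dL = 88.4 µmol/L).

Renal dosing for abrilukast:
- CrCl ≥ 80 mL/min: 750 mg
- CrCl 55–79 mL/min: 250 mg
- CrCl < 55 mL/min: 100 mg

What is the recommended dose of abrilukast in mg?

SCr = 347 / 88.4 = 3.925 mg/dL
CrCl = (140 − 63) × 74 / (72 × 3.925) × 0.85 = 5698.0 / 282.60 × 0.85 ≈ 17.1 mL/min
CrCl ≈ 17 mL/min → bracket < 55 mL/min.
Dose for this bracket: 100 mg.

100 mg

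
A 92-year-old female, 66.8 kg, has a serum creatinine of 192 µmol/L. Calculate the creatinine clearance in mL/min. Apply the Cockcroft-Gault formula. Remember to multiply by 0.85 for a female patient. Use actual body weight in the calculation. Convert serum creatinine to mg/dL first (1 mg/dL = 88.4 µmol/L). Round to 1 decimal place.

SCr = 192 / 88.4 = 2.172 mg/dL
CrCl = (140 − 92) × 66.8 / (72 × 2.172) × 0.85 = 3206.4 / 156.38 × 0.85 ≈ 17.4 mL/min

17.4 mL/min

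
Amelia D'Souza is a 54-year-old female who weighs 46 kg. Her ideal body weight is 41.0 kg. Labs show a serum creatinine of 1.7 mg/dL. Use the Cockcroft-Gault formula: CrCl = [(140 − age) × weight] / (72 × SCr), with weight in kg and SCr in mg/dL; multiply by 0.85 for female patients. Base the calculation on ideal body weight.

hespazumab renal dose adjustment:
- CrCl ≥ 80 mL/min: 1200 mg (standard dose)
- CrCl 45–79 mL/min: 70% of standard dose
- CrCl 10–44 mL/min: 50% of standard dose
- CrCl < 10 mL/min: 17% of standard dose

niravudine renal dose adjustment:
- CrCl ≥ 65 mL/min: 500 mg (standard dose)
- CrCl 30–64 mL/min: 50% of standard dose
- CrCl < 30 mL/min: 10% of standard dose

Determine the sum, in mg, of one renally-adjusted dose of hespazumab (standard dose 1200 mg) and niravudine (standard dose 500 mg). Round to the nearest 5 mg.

650 mg

CrCl = (140 − 54) × 41 / (72 × 1.7) × 0.85 = 3526.0 / 122.40 × 0.85 ≈ 24.5 mL/min
CrCl ≈ 24 mL/min.
hespazumab: 10–44 mL/min → 50% of 1200 mg = 600 mg.
niravudine: < 30 mL/min → 10% of 500 mg = 50 mg.
Total = 600 + 50 = 650 mg.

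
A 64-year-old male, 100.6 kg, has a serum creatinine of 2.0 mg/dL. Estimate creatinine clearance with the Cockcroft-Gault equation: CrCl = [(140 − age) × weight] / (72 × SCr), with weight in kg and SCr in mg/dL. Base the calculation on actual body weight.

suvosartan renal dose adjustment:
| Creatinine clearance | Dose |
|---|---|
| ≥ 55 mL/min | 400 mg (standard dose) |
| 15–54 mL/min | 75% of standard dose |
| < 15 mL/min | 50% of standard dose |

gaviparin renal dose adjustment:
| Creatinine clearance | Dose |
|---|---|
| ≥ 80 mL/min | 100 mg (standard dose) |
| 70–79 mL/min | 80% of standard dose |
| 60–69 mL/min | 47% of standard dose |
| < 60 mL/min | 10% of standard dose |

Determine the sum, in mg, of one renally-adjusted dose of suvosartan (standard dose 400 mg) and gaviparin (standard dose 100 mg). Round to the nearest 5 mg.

CrCl = (140 − 64) × 100.6 / (72 × 2) = 7645.6 / 144.00 ≈ 53.1 mL/min
CrCl ≈ 53 mL/min.
suvosartan: 15–54 mL/min → 75% of 400 mg = 300 mg.
gaviparin: < 60 mL/min → 10% of 100 mg = 10 mg.
Total = 300 + 10 = 310 mg.

310 mg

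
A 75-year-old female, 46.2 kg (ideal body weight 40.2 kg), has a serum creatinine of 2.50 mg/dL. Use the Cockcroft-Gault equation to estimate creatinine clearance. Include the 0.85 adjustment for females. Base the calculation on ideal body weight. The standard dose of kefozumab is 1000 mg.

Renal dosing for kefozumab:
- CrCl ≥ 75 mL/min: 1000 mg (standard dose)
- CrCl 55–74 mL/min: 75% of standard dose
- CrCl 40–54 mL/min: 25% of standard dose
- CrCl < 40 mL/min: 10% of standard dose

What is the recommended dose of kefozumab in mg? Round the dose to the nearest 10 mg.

100 mg

CrCl = (140 − 75) × 40.2 / (72 × 2.5) × 0.85 = 2613.0 / 180.00 × 0.85 ≈ 12.3 mL/min
CrCl ≈ 12 mL/min → bracket < 40 mL/min.
10% of 1000 mg = 100 mg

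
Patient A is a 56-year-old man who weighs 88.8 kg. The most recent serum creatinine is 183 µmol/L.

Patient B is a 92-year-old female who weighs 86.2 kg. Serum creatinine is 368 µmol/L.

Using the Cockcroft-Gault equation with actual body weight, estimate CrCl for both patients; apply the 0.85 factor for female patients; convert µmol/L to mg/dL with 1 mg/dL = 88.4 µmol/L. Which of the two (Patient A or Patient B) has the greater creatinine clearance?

Patient A: SCr = 183 / 88.4 = 2.07 mg/dL
Patient A: CrCl = (140 − 56) × 88.8 / (72 × 2.07) = 7459.2 / 149.04 ≈ 50.0 mL/min
Patient B: SCr = 368 / 88.4 = 4.163 mg/dL
Patient B: CrCl = (140 − 92) × 86.2 / (72 × 4.163) × 0.85 = 4137.6 / 299.74 × 0.85 ≈ 11.7 mL/min
50.0 vs 11.7 mL/min → Patient A is higher.

Patient A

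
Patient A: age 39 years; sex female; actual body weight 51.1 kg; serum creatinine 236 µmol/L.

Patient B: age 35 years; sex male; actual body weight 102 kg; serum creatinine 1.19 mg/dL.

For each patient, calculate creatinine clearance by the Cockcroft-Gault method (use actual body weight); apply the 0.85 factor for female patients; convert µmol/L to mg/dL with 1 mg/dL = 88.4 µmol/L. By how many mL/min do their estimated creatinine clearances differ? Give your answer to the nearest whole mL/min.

102 mL/min

Patient A: SCr = 236 / 88.4 = 2.67 mg/dL
Patient A: CrCl = (140 − 39) × 51.1 / (72 × 2.67) × 0.85 = 5161.1 / 192.24 × 0.85 ≈ 22.8 mL/min
Patient B: CrCl = (140 − 35) × 102 / (72 × 1.19) = 10710.0 / 85.68 ≈ 125.0 mL/min
|22.8 − 125.0| = 102.2 mL/min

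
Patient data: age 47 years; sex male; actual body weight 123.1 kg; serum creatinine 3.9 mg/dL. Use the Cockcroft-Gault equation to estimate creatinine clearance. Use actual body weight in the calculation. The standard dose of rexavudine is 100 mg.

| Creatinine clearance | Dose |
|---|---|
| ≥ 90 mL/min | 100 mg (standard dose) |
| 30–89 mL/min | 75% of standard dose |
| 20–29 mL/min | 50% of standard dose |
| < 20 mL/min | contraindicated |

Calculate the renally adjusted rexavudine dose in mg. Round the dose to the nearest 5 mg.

CrCl = (140 − 47) × 123.1 / (72 × 3.9) = 11448.3 / 280.80 ≈ 40.8 mL/min
CrCl ≈ 41 mL/min → bracket 30–89 mL/min.
75% of 100 mg = 75 mg

75 mg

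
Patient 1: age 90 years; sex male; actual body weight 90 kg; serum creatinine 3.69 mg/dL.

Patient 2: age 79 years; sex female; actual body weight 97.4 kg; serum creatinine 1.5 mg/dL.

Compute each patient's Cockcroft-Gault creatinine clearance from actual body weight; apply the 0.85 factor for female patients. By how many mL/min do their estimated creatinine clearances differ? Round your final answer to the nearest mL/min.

Patient 1: CrCl = (140 − 90) × 90 / (72 × 3.69) = 4500.0 / 265.68 ≈ 16.9 mL/min
Patient 2: CrCl = (140 − 79) × 97.4 / (72 × 1.5) × 0.85 = 5941.4 / 108.00 × 0.85 ≈ 46.8 mL/min
|16.9 − 46.8| = 29.9 mL/min

30 mL/min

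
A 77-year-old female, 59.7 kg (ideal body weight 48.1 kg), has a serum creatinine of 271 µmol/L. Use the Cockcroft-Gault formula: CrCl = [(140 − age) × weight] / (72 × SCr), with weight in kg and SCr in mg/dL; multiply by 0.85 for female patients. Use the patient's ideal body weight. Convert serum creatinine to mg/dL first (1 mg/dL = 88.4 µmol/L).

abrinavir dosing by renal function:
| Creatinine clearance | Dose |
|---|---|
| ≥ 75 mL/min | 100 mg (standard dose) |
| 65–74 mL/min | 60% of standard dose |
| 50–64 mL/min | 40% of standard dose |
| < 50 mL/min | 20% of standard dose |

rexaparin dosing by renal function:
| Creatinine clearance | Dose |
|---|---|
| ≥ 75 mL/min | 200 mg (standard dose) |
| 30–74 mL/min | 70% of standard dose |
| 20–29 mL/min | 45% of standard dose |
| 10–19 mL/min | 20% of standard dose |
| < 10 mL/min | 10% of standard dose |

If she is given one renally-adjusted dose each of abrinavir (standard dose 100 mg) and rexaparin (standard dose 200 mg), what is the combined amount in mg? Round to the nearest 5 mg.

60 mg

SCr = 271 / 88.4 = 3.066 mg/dL
CrCl = (140 − 77) × 48.1 / (72 × 3.066) × 0.85 = 3030.3 / 220.75 × 0.85 ≈ 11.7 mL/min
CrCl ≈ 12 mL/min.
abrinavir: < 50 mL/min → 20% of 100 mg = 20 mg.
rexaparin: 10–19 mL/min → 20% of 200 mg = 40 mg.
Total = 20 + 40 = 60 mg.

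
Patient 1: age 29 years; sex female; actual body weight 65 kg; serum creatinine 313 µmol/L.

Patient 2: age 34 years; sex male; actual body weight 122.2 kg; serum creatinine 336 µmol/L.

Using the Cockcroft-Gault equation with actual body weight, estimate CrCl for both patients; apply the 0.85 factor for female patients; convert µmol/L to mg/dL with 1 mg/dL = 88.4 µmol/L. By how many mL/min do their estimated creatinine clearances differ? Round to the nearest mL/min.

23 mL/min

Patient 1: SCr = 313 / 88.4 = 3.541 mg/dL
Patient 1: CrCl = (140 − 29) × 65 / (72 × 3.541) × 0.85 = 7215.0 / 254.95 × 0.85 ≈ 24.1 mL/min
Patient 2: SCr = 336 / 88.4 = 3.801 mg/dL
Patient 2: CrCl = (140 − 34) × 122.2 / (72 × 3.801) = 12953.2 / 273.67 ≈ 47.3 mL/min
|24.1 − 47.3| = 23.2 mL/min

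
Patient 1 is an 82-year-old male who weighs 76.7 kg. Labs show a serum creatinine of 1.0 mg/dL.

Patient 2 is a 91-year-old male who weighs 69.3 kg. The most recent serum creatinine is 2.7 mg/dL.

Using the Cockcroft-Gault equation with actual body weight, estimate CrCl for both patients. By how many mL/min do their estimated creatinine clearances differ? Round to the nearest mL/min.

Patient 1: CrCl = (140 − 82) × 76.7 / (72 × 1) = 4448.6 / 72.00 ≈ 61.8 mL/min
Patient 2: CrCl = (140 − 91) × 69.3 / (72 × 2.7) = 3395.7 / 194.40 ≈ 17.5 mL/min
|61.8 − 17.5| = 44.3 mL/min

44 mL/min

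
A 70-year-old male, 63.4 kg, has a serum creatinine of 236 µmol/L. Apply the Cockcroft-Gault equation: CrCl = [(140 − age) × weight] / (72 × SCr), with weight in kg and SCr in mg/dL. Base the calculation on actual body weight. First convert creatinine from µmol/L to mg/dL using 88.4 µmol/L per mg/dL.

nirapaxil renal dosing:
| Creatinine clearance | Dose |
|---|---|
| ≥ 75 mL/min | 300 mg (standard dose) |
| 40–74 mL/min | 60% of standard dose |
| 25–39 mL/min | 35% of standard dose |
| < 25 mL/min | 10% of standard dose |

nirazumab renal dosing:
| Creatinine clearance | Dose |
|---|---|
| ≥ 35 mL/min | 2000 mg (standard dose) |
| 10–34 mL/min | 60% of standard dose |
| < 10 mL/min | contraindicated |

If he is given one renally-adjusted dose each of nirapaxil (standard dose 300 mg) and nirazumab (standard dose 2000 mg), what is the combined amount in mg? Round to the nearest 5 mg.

SCr = 236 / 88.4 = 2.67 mg/dL
CrCl = (140 − 70) × 63.4 / (72 × 2.67) = 4438.0 / 192.24 ≈ 23.1 mL/min
CrCl ≈ 23 mL/min.
nirapaxil: < 25 mL/min → 10% of 300 mg = 30 mg.
nirazumab: 10–34 mL/min → 60% of 2000 mg = 1200 mg.
Total = 30 + 1200 = 1230 mg.

1230 mg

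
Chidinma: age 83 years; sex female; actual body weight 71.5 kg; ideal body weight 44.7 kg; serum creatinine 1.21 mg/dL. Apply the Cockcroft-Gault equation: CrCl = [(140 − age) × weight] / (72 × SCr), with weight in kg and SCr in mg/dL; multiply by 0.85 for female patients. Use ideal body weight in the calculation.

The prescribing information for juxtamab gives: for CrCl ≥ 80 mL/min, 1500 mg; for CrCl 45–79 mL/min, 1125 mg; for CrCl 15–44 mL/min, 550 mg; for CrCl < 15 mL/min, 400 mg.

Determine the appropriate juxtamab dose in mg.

CrCl = (140 − 83) × 44.7 / (72 × 1.21) × 0.85 = 2547.9 / 87.12 × 0.85 ≈ 24.9 mL/min
CrCl ≈ 25 mL/min → bracket 15–44 mL/min.
Dose for this bracket: 550 mg.

550 mg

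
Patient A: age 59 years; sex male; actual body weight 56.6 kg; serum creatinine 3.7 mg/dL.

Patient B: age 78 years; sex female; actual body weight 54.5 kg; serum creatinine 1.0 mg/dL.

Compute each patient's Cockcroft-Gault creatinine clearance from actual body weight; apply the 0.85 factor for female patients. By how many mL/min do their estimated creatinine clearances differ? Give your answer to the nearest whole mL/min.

23 mL/min

Patient A: CrCl = (140 − 59) × 56.6 / (72 × 3.7) = 4584.6 / 266.40 ≈ 17.2 mL/min
Patient B: CrCl = (140 − 78) × 54.5 / (72 × 1) × 0.85 = 3379.0 / 72.00 × 0.85 ≈ 39.9 mL/min
|17.2 − 39.9| = 22.7 mL/min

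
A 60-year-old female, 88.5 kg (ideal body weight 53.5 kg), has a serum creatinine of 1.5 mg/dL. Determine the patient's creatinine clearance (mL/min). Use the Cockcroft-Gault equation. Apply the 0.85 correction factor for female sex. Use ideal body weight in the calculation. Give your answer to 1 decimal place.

CrCl = (140 − 60) × 53.5 / (72 × 1.5) × 0.85 = 4280.0 / 108.00 × 0.85 ≈ 33.7 mL/min

33.7 mL/min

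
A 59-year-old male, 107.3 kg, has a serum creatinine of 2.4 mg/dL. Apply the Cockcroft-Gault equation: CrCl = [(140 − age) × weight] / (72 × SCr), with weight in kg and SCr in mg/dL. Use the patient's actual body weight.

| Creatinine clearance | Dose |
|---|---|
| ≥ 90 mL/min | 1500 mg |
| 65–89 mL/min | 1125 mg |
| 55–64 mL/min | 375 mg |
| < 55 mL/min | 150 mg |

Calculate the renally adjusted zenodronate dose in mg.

CrCl = (140 − 59) × 107.3 / (72 × 2.4) = 8691.3 / 172.80 ≈ 50.3 mL/min
CrCl ≈ 50 mL/min → bracket < 55 mL/min.
Dose for this bracket: 150 mg.

150 mg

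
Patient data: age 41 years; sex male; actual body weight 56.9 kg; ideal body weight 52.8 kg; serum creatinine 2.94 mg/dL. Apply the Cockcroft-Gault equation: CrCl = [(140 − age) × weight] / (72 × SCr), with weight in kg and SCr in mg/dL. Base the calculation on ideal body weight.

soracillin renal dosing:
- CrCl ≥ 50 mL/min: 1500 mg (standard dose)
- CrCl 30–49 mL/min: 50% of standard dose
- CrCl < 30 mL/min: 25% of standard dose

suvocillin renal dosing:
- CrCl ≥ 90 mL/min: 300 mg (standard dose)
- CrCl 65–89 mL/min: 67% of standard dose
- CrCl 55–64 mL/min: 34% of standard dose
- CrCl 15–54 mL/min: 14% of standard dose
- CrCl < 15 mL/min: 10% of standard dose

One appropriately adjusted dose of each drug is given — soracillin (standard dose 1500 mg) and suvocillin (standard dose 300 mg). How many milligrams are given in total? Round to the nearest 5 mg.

CrCl = (140 − 41) × 52.8 / (72 × 2.94) = 5227.2 / 211.68 ≈ 24.7 mL/min
CrCl ≈ 25 mL/min.
soracillin: < 30 mL/min → 25% of 1500 mg = 375 mg.
suvocillin: 15–54 mL/min → 14% of 300 mg = 42 mg.
Total = 375 + 42 = 417 mg.

415 mg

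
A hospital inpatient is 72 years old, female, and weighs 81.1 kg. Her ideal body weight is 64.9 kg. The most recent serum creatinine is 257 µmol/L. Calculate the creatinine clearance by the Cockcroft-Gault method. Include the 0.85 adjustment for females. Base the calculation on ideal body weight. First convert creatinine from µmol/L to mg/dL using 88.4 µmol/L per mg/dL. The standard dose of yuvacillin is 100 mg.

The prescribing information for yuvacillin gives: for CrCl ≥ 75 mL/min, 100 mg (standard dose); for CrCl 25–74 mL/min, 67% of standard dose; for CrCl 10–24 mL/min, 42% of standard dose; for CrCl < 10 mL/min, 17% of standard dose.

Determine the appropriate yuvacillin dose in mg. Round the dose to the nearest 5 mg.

40 mg

SCr = 257 / 88.4 = 2.907 mg/dL
CrCl = (140 − 72) × 64.9 / (72 × 2.907) × 0.85 = 4413.2 / 209.30 × 0.85 ≈ 17.9 mL/min
CrCl ≈ 18 mL/min → bracket 10–24 mL/min.
42% of 100 mg = 42 mg → 40 mg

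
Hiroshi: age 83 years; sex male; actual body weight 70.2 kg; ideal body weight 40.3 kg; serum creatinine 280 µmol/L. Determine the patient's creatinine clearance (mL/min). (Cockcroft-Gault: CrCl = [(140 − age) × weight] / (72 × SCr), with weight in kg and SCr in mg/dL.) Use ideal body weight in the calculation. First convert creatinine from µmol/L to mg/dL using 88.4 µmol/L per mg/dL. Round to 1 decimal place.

10.1 mL/min

SCr = 280 / 88.4 = 3.167 mg/dL
CrCl = (140 − 83) × 40.3 / (72 × 3.167) = 2297.1 / 228.02 ≈ 10.1 mL/min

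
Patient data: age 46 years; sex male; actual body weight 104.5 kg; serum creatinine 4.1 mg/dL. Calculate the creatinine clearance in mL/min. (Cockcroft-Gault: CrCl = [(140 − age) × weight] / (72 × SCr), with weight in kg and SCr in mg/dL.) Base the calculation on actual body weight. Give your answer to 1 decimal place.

33.3 mL/min

CrCl = (140 − 46) × 104.5 / (72 × 4.1) = 9823.0 / 295.20 ≈ 33.3 mL/min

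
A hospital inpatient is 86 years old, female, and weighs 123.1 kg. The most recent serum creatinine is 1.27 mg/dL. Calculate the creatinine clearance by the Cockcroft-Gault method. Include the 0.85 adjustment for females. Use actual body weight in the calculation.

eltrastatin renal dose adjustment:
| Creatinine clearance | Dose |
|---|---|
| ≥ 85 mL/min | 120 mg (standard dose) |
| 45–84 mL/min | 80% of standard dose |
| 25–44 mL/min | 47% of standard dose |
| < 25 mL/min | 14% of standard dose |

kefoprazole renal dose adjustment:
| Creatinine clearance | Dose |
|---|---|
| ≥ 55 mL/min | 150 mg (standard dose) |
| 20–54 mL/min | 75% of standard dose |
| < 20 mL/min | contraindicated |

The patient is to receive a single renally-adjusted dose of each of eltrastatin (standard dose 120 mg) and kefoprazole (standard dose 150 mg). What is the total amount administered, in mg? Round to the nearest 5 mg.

CrCl = (140 − 86) × 123.1 / (72 × 1.27) × 0.85 = 6647.4 / 91.44 × 0.85 ≈ 61.8 mL/min
CrCl ≈ 62 mL/min.
eltrastatin: 45–84 mL/min → 80% of 120 mg = 96 mg.
kefoprazole: ≥ 55 mL/min → 100% of 150 mg = 150 mg.
Total = 96 + 150 = 246 mg.

245 mg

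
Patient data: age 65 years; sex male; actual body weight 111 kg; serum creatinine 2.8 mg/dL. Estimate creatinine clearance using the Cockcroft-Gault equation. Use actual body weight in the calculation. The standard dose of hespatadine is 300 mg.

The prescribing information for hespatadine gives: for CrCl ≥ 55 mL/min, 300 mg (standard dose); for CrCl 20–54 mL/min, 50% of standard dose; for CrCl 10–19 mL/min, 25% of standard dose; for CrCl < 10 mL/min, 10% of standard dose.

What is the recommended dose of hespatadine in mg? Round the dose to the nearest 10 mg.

150 mg

CrCl = (140 − 65) × 111 / (72 × 2.8) = 8325.0 / 201.60 ≈ 41.3 mL/min
CrCl ≈ 41 mL/min → bracket 20–54 mL/min.
50% of 300 mg = 150 mg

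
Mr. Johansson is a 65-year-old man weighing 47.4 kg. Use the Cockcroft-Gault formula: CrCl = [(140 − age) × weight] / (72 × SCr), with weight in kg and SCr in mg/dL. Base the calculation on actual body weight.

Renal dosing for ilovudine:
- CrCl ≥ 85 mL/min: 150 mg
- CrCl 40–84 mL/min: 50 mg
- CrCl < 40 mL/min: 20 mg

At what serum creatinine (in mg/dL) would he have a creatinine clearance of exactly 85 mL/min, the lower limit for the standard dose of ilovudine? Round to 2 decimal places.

Standard dose requires CrCl ≥ 85 mL/min.
Set (140 − 65) × 47.4 / (72 × SCr) = 85
SCr = (140 − 65) × 47.4 / (72 × 85) = 0.581 mg/dL

0.58 mg/dL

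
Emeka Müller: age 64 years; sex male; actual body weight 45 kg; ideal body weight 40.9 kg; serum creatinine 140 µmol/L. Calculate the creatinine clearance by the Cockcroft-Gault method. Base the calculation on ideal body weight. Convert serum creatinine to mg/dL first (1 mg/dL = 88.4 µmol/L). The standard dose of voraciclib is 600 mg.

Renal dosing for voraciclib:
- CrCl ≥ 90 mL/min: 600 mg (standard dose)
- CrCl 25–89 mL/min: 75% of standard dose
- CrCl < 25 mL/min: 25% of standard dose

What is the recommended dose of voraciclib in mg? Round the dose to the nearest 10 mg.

SCr = 140 / 88.4 = 1.584 mg/dL
CrCl = (140 − 64) × 40.9 / (72 × 1.584) = 3108.4 / 114.05 ≈ 27.3 mL/min
CrCl ≈ 27 mL/min → bracket 25–89 mL/min.
75% of 600 mg = 450 mg

450 mg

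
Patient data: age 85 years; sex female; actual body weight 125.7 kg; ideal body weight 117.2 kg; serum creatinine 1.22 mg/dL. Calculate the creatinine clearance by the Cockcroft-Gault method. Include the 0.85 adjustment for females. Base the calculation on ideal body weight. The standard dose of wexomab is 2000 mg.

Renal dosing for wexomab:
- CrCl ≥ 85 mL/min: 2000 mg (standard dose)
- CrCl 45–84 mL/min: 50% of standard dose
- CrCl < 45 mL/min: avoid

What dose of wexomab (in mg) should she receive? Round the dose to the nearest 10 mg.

CrCl = (140 − 85) × 117.2 / (72 × 1.22) × 0.85 = 6446.0 / 87.84 × 0.85 ≈ 62.4 mL/min
CrCl ≈ 62 mL/min → bracket 45–84 mL/min.
50% of 2000 mg = 1000 mg

1000 mg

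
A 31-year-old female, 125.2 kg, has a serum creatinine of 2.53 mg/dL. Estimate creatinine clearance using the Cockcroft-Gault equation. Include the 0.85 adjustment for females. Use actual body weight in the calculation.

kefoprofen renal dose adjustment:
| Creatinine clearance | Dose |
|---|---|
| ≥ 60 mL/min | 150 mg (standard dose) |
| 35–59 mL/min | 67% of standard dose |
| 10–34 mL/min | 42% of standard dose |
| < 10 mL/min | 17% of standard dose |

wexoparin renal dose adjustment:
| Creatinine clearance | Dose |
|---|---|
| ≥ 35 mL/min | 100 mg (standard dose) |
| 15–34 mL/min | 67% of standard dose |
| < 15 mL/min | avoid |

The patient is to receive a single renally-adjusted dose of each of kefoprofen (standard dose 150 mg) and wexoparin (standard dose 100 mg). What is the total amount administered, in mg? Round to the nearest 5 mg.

CrCl = (140 − 31) × 125.2 / (72 × 2.53) × 0.85 = 13646.8 / 182.16 × 0.85 ≈ 63.7 mL/min
CrCl ≈ 64 mL/min.
kefoprofen: ≥ 60 mL/min → 100% of 150 mg = 150 mg.
wexoparin: ≥ 35 mL/min → 100% of 100 mg = 100 mg.
Total = 150 + 100 = 250 mg.

250 mg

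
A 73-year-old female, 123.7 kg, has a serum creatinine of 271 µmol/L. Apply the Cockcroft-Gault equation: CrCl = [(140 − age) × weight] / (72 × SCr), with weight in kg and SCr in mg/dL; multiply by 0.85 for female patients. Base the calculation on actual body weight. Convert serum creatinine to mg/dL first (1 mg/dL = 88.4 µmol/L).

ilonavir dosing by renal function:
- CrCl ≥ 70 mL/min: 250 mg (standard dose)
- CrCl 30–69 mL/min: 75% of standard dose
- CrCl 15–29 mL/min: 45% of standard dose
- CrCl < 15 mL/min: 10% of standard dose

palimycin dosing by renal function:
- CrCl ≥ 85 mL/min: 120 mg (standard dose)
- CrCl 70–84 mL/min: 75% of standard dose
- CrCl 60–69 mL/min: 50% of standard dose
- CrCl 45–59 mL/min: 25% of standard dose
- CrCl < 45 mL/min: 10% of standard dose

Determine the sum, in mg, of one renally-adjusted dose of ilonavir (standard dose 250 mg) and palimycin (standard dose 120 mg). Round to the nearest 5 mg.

200 mg

SCr = 271 / 88.4 = 3.066 mg/dL
CrCl = (140 − 73) × 123.7 / (72 × 3.066) × 0.85 = 8287.9 / 220.75 × 0.85 ≈ 31.9 mL/min
CrCl ≈ 32 mL/min.
ilonavir: 30–69 mL/min → 75% of 250 mg = 187.5 mg.
palimycin: < 45 mL/min → 10% of 120 mg = 12 mg.
Total = 187.5 + 12 = 199.5 mg.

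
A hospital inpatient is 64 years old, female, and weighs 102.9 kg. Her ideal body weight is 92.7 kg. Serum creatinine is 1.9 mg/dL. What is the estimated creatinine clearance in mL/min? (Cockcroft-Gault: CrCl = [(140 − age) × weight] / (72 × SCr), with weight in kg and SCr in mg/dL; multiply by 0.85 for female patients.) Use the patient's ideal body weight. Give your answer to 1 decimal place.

43.8 mL/min

CrCl = (140 − 64) × 92.7 / (72 × 1.9) × 0.85 = 7045.2 / 136.80 × 0.85 ≈ 43.8 mL/min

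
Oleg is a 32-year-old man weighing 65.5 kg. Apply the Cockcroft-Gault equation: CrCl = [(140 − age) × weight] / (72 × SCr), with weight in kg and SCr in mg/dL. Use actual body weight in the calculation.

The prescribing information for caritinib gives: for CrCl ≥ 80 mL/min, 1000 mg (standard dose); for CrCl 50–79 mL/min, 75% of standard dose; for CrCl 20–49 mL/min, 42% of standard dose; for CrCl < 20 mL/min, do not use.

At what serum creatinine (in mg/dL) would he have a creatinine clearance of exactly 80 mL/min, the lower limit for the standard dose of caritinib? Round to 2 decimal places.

Standard dose requires CrCl ≥ 80 mL/min.
Set (140 − 32) × 65.5 / (72 × SCr) = 80
SCr = (140 − 32) × 65.5 / (72 × 80) = 1.228 mg/dL

1.23 mg/dL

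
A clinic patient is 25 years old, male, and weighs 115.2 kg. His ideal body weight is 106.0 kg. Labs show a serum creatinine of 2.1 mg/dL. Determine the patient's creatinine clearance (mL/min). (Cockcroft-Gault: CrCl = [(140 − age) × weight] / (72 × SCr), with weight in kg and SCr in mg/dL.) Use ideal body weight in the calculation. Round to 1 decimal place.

CrCl = (140 − 25) × 106 / (72 × 2.1) = 12190.0 / 151.20 ≈ 80.6 mL/min

80.6 mL/min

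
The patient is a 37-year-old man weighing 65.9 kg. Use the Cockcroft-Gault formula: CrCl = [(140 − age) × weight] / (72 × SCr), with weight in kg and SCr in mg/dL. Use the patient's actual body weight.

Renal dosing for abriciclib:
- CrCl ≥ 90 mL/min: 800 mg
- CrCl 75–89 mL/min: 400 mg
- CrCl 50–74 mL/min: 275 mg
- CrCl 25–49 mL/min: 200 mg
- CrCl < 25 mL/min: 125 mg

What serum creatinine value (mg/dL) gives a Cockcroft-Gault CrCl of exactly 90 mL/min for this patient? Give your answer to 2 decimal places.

1.05 mg/dL

Standard dose requires CrCl ≥ 90 mL/min.
Set (140 − 37) × 65.9 / (72 × SCr) = 90
SCr = (140 − 37) × 65.9 / (72 × 90) = 1.047 mg/dL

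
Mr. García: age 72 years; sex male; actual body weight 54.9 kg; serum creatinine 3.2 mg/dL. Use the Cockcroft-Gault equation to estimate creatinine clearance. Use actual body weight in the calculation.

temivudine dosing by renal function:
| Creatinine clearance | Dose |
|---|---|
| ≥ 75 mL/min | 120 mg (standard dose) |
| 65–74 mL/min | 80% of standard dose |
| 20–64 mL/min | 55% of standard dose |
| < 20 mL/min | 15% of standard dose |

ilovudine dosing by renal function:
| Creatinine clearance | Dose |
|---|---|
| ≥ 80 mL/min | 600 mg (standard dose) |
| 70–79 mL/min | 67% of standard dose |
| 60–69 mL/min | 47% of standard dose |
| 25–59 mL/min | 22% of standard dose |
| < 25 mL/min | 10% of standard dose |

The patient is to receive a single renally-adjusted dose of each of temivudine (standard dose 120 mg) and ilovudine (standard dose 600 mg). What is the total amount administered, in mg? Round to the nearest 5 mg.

80 mg

CrCl = (140 − 72) × 54.9 / (72 × 3.2) = 3733.2 / 230.40 ≈ 16.2 mL/min
CrCl ≈ 16 mL/min.
temivudine: < 20 mL/min → 15% of 120 mg = 18 mg.
ilovudine: < 25 mL/min → 10% of 600 mg = 60 mg.
Total = 18 + 60 = 78 mg.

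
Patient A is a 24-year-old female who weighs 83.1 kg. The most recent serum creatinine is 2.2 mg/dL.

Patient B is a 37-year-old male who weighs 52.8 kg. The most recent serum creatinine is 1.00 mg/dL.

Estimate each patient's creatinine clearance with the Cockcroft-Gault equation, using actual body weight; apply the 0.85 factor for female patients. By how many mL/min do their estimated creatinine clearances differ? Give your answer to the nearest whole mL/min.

24 mL/min

Patient A: CrCl = (140 − 24) × 83.1 / (72 × 2.2) × 0.85 = 9639.6 / 158.40 × 0.85 ≈ 51.7 mL/min
Patient B: CrCl = (140 − 37) × 52.8 / (72 × 1) = 5438.4 / 72.00 ≈ 75.5 mL/min
|51.7 − 75.5| = 23.8 mL/min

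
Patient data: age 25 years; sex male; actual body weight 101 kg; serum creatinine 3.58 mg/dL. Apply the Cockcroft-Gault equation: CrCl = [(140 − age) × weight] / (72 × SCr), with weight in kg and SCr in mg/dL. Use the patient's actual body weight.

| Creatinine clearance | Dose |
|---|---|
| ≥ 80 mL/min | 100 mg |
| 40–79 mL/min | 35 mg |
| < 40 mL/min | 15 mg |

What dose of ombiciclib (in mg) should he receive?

35 mg

CrCl = (140 − 25) × 101 / (72 × 3.58) = 11615.0 / 257.76 ≈ 45.1 mL/min
CrCl ≈ 45 mL/min → bracket 40–79 mL/min.
Dose for this bracket: 35 mg.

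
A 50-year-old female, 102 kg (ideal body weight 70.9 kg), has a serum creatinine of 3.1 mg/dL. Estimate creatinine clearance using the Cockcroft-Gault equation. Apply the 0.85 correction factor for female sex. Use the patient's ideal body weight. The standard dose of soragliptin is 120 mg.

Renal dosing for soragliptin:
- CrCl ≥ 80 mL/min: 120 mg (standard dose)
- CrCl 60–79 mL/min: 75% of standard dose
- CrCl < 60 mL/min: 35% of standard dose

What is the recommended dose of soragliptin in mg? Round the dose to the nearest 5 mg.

40 mg

CrCl = (140 − 50) × 70.9 / (72 × 3.1) × 0.85 = 6381.0 / 223.20 × 0.85 ≈ 24.3 mL/min
CrCl ≈ 24 mL/min → bracket < 60 mL/min.
35% of 120 mg = 42 mg → 40 mg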